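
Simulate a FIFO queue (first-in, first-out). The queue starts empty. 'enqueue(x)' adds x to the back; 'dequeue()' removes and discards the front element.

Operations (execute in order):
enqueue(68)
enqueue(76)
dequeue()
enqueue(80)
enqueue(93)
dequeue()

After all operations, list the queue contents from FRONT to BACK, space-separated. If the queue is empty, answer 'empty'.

enqueue(68): [68]
enqueue(76): [68, 76]
dequeue(): [76]
enqueue(80): [76, 80]
enqueue(93): [76, 80, 93]
dequeue(): [80, 93]

Answer: 80 93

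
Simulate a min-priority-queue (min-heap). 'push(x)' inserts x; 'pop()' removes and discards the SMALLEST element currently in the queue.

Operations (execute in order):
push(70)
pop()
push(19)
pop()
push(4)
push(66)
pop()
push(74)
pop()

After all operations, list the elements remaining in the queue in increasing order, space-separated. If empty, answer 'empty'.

push(70): heap contents = [70]
pop() → 70: heap contents = []
push(19): heap contents = [19]
pop() → 19: heap contents = []
push(4): heap contents = [4]
push(66): heap contents = [4, 66]
pop() → 4: heap contents = [66]
push(74): heap contents = [66, 74]
pop() → 66: heap contents = [74]

Answer: 74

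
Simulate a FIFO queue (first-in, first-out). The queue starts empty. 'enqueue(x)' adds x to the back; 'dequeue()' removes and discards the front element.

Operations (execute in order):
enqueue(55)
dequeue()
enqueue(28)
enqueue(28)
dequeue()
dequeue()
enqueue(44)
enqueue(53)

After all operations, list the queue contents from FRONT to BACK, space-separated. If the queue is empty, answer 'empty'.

Answer: 44 53

Derivation:
enqueue(55): [55]
dequeue(): []
enqueue(28): [28]
enqueue(28): [28, 28]
dequeue(): [28]
dequeue(): []
enqueue(44): [44]
enqueue(53): [44, 53]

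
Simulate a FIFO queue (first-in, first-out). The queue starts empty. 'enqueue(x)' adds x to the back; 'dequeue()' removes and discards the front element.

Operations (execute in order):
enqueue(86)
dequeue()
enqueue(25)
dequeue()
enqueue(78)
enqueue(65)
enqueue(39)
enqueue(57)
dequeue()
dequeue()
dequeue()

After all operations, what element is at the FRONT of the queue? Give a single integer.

enqueue(86): queue = [86]
dequeue(): queue = []
enqueue(25): queue = [25]
dequeue(): queue = []
enqueue(78): queue = [78]
enqueue(65): queue = [78, 65]
enqueue(39): queue = [78, 65, 39]
enqueue(57): queue = [78, 65, 39, 57]
dequeue(): queue = [65, 39, 57]
dequeue(): queue = [39, 57]
dequeue(): queue = [57]

Answer: 57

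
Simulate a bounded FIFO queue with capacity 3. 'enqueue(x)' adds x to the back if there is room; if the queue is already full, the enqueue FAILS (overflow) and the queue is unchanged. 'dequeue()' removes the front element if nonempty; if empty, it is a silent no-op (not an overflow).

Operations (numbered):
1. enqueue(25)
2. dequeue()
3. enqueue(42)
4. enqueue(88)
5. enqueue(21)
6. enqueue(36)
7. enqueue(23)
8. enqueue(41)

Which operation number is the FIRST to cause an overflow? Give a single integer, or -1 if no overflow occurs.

Answer: 6

Derivation:
1. enqueue(25): size=1
2. dequeue(): size=0
3. enqueue(42): size=1
4. enqueue(88): size=2
5. enqueue(21): size=3
6. enqueue(36): size=3=cap → OVERFLOW (fail)
7. enqueue(23): size=3=cap → OVERFLOW (fail)
8. enqueue(41): size=3=cap → OVERFLOW (fail)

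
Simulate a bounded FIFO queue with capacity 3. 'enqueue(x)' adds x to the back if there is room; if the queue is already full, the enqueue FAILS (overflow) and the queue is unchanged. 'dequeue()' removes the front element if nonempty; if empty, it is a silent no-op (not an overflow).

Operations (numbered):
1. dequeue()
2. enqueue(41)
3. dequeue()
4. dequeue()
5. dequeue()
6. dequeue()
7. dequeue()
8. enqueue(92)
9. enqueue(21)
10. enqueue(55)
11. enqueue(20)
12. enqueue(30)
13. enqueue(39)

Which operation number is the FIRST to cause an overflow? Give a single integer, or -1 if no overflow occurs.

Answer: 11

Derivation:
1. dequeue(): empty, no-op, size=0
2. enqueue(41): size=1
3. dequeue(): size=0
4. dequeue(): empty, no-op, size=0
5. dequeue(): empty, no-op, size=0
6. dequeue(): empty, no-op, size=0
7. dequeue(): empty, no-op, size=0
8. enqueue(92): size=1
9. enqueue(21): size=2
10. enqueue(55): size=3
11. enqueue(20): size=3=cap → OVERFLOW (fail)
12. enqueue(30): size=3=cap → OVERFLOW (fail)
13. enqueue(39): size=3=cap → OVERFLOW (fail)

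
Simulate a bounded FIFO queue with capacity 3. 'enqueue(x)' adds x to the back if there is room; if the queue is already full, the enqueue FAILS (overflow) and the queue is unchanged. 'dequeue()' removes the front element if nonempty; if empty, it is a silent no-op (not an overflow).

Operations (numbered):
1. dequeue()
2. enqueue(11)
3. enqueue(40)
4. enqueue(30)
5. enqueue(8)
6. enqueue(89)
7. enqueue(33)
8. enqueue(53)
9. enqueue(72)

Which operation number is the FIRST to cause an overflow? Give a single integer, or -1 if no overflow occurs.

Answer: 5

Derivation:
1. dequeue(): empty, no-op, size=0
2. enqueue(11): size=1
3. enqueue(40): size=2
4. enqueue(30): size=3
5. enqueue(8): size=3=cap → OVERFLOW (fail)
6. enqueue(89): size=3=cap → OVERFLOW (fail)
7. enqueue(33): size=3=cap → OVERFLOW (fail)
8. enqueue(53): size=3=cap → OVERFLOW (fail)
9. enqueue(72): size=3=cap → OVERFLOW (fail)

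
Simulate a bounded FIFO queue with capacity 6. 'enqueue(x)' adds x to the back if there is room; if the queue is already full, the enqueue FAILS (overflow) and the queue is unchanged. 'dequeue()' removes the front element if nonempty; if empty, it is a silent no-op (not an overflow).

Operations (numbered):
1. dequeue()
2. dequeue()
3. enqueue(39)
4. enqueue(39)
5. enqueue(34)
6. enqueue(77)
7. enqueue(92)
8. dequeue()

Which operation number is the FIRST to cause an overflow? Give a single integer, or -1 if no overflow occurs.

Answer: -1

Derivation:
1. dequeue(): empty, no-op, size=0
2. dequeue(): empty, no-op, size=0
3. enqueue(39): size=1
4. enqueue(39): size=2
5. enqueue(34): size=3
6. enqueue(77): size=4
7. enqueue(92): size=5
8. dequeue(): size=4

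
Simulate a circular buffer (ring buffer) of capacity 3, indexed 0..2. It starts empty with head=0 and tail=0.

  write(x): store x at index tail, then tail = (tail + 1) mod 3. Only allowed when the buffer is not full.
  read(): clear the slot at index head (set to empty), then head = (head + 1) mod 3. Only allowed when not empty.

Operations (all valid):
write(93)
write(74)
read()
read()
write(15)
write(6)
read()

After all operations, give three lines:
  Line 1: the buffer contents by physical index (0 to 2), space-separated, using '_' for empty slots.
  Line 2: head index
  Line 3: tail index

write(93): buf=[93 _ _], head=0, tail=1, size=1
write(74): buf=[93 74 _], head=0, tail=2, size=2
read(): buf=[_ 74 _], head=1, tail=2, size=1
read(): buf=[_ _ _], head=2, tail=2, size=0
write(15): buf=[_ _ 15], head=2, tail=0, size=1
write(6): buf=[6 _ 15], head=2, tail=1, size=2
read(): buf=[6 _ _], head=0, tail=1, size=1

Answer: 6 _ _
0
1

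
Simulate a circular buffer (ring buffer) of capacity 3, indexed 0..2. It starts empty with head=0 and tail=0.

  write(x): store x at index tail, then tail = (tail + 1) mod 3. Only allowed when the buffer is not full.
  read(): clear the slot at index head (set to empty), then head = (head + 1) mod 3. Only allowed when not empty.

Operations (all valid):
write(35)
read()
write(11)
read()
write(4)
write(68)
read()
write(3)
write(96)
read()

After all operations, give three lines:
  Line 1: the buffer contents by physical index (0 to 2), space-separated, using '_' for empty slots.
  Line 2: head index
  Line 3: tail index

write(35): buf=[35 _ _], head=0, tail=1, size=1
read(): buf=[_ _ _], head=1, tail=1, size=0
write(11): buf=[_ 11 _], head=1, tail=2, size=1
read(): buf=[_ _ _], head=2, tail=2, size=0
write(4): buf=[_ _ 4], head=2, tail=0, size=1
write(68): buf=[68 _ 4], head=2, tail=1, size=2
read(): buf=[68 _ _], head=0, tail=1, size=1
write(3): buf=[68 3 _], head=0, tail=2, size=2
write(96): buf=[68 3 96], head=0, tail=0, size=3
read(): buf=[_ 3 96], head=1, tail=0, size=2

Answer: _ 3 96
1
0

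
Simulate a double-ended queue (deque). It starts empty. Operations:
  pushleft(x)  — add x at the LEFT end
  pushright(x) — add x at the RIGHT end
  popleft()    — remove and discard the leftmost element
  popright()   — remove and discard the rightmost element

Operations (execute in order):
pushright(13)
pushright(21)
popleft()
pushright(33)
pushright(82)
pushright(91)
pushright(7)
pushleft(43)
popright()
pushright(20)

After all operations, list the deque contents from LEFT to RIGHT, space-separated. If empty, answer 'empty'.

pushright(13): [13]
pushright(21): [13, 21]
popleft(): [21]
pushright(33): [21, 33]
pushright(82): [21, 33, 82]
pushright(91): [21, 33, 82, 91]
pushright(7): [21, 33, 82, 91, 7]
pushleft(43): [43, 21, 33, 82, 91, 7]
popright(): [43, 21, 33, 82, 91]
pushright(20): [43, 21, 33, 82, 91, 20]

Answer: 43 21 33 82 91 20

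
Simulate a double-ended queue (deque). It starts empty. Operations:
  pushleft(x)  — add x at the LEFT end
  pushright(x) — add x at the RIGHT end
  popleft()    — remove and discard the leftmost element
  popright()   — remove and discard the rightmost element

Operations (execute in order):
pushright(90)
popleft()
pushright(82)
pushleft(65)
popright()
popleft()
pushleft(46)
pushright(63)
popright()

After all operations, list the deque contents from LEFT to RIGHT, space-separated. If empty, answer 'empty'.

Answer: 46

Derivation:
pushright(90): [90]
popleft(): []
pushright(82): [82]
pushleft(65): [65, 82]
popright(): [65]
popleft(): []
pushleft(46): [46]
pushright(63): [46, 63]
popright(): [46]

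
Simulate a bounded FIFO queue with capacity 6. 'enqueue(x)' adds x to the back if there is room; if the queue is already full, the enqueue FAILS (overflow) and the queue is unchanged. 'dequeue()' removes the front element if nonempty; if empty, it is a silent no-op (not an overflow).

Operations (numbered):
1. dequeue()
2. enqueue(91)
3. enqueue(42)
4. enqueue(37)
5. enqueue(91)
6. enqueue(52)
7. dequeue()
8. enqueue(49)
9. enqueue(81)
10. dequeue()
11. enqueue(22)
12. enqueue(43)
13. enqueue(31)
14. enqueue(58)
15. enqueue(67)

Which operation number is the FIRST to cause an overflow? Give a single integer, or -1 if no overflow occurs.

Answer: 12

Derivation:
1. dequeue(): empty, no-op, size=0
2. enqueue(91): size=1
3. enqueue(42): size=2
4. enqueue(37): size=3
5. enqueue(91): size=4
6. enqueue(52): size=5
7. dequeue(): size=4
8. enqueue(49): size=5
9. enqueue(81): size=6
10. dequeue(): size=5
11. enqueue(22): size=6
12. enqueue(43): size=6=cap → OVERFLOW (fail)
13. enqueue(31): size=6=cap → OVERFLOW (fail)
14. enqueue(58): size=6=cap → OVERFLOW (fail)
15. enqueue(67): size=6=cap → OVERFLOW (fail)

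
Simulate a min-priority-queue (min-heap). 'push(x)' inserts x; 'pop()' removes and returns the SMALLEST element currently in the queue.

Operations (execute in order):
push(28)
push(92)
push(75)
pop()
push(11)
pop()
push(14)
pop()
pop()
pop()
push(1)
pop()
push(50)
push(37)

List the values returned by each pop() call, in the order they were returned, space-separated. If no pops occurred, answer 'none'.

push(28): heap contents = [28]
push(92): heap contents = [28, 92]
push(75): heap contents = [28, 75, 92]
pop() → 28: heap contents = [75, 92]
push(11): heap contents = [11, 75, 92]
pop() → 11: heap contents = [75, 92]
push(14): heap contents = [14, 75, 92]
pop() → 14: heap contents = [75, 92]
pop() → 75: heap contents = [92]
pop() → 92: heap contents = []
push(1): heap contents = [1]
pop() → 1: heap contents = []
push(50): heap contents = [50]
push(37): heap contents = [37, 50]

Answer: 28 11 14 75 92 1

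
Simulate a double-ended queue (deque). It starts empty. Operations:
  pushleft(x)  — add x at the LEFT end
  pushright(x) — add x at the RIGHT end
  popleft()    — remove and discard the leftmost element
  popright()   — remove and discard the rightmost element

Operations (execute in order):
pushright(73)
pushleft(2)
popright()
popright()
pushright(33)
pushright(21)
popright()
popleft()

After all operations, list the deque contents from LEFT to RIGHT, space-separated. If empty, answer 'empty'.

Answer: empty

Derivation:
pushright(73): [73]
pushleft(2): [2, 73]
popright(): [2]
popright(): []
pushright(33): [33]
pushright(21): [33, 21]
popright(): [33]
popleft(): []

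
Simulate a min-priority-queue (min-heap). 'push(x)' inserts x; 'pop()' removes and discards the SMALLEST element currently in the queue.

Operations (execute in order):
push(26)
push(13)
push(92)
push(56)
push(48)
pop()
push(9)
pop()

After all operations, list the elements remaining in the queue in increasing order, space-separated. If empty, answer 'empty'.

push(26): heap contents = [26]
push(13): heap contents = [13, 26]
push(92): heap contents = [13, 26, 92]
push(56): heap contents = [13, 26, 56, 92]
push(48): heap contents = [13, 26, 48, 56, 92]
pop() → 13: heap contents = [26, 48, 56, 92]
push(9): heap contents = [9, 26, 48, 56, 92]
pop() → 9: heap contents = [26, 48, 56, 92]

Answer: 26 48 56 92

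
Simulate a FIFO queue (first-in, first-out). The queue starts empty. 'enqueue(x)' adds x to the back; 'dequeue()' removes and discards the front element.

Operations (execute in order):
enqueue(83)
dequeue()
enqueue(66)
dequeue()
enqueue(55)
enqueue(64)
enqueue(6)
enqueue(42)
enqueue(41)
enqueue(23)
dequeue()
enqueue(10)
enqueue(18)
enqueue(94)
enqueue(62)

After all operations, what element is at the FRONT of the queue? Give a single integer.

enqueue(83): queue = [83]
dequeue(): queue = []
enqueue(66): queue = [66]
dequeue(): queue = []
enqueue(55): queue = [55]
enqueue(64): queue = [55, 64]
enqueue(6): queue = [55, 64, 6]
enqueue(42): queue = [55, 64, 6, 42]
enqueue(41): queue = [55, 64, 6, 42, 41]
enqueue(23): queue = [55, 64, 6, 42, 41, 23]
dequeue(): queue = [64, 6, 42, 41, 23]
enqueue(10): queue = [64, 6, 42, 41, 23, 10]
enqueue(18): queue = [64, 6, 42, 41, 23, 10, 18]
enqueue(94): queue = [64, 6, 42, 41, 23, 10, 18, 94]
enqueue(62): queue = [64, 6, 42, 41, 23, 10, 18, 94, 62]

Answer: 64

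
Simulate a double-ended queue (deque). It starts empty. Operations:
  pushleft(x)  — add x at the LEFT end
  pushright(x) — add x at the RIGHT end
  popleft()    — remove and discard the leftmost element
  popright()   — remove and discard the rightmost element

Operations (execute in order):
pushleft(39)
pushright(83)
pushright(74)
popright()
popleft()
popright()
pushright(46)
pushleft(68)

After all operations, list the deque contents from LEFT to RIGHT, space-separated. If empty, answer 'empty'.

Answer: 68 46

Derivation:
pushleft(39): [39]
pushright(83): [39, 83]
pushright(74): [39, 83, 74]
popright(): [39, 83]
popleft(): [83]
popright(): []
pushright(46): [46]
pushleft(68): [68, 46]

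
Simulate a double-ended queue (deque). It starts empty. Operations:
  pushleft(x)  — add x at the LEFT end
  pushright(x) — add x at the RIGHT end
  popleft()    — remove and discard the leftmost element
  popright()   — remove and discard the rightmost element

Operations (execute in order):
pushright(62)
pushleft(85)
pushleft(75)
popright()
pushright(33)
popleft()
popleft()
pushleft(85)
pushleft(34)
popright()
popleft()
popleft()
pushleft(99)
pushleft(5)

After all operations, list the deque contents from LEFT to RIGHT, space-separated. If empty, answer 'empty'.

Answer: 5 99

Derivation:
pushright(62): [62]
pushleft(85): [85, 62]
pushleft(75): [75, 85, 62]
popright(): [75, 85]
pushright(33): [75, 85, 33]
popleft(): [85, 33]
popleft(): [33]
pushleft(85): [85, 33]
pushleft(34): [34, 85, 33]
popright(): [34, 85]
popleft(): [85]
popleft(): []
pushleft(99): [99]
pushleft(5): [5, 99]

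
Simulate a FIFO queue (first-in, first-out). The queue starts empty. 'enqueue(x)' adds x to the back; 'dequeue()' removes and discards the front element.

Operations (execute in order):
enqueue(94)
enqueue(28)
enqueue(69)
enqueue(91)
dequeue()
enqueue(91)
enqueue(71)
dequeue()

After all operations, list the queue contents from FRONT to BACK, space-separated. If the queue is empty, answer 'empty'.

Answer: 69 91 91 71

Derivation:
enqueue(94): [94]
enqueue(28): [94, 28]
enqueue(69): [94, 28, 69]
enqueue(91): [94, 28, 69, 91]
dequeue(): [28, 69, 91]
enqueue(91): [28, 69, 91, 91]
enqueue(71): [28, 69, 91, 91, 71]
dequeue(): [69, 91, 91, 71]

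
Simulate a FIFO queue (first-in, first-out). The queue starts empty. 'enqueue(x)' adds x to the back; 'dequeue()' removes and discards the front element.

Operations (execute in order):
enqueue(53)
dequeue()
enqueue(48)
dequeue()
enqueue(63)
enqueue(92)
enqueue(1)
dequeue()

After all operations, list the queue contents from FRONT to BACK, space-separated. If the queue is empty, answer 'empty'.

enqueue(53): [53]
dequeue(): []
enqueue(48): [48]
dequeue(): []
enqueue(63): [63]
enqueue(92): [63, 92]
enqueue(1): [63, 92, 1]
dequeue(): [92, 1]

Answer: 92 1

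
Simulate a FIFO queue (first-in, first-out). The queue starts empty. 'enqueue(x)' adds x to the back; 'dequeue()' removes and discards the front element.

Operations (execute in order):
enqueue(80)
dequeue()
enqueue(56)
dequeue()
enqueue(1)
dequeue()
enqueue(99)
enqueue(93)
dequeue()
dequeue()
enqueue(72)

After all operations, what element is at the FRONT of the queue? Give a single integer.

enqueue(80): queue = [80]
dequeue(): queue = []
enqueue(56): queue = [56]
dequeue(): queue = []
enqueue(1): queue = [1]
dequeue(): queue = []
enqueue(99): queue = [99]
enqueue(93): queue = [99, 93]
dequeue(): queue = [93]
dequeue(): queue = []
enqueue(72): queue = [72]

Answer: 72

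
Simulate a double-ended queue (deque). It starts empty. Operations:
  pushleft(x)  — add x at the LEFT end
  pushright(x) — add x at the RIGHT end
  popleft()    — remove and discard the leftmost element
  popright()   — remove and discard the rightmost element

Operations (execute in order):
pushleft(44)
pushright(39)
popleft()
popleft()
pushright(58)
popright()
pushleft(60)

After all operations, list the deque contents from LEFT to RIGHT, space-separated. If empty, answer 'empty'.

Answer: 60

Derivation:
pushleft(44): [44]
pushright(39): [44, 39]
popleft(): [39]
popleft(): []
pushright(58): [58]
popright(): []
pushleft(60): [60]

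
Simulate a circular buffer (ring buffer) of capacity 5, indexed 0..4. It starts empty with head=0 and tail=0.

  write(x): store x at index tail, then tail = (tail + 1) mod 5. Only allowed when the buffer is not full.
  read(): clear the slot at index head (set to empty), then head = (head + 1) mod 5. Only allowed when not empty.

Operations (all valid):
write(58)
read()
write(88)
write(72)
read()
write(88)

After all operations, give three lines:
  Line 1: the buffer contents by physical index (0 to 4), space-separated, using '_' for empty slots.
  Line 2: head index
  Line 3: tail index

write(58): buf=[58 _ _ _ _], head=0, tail=1, size=1
read(): buf=[_ _ _ _ _], head=1, tail=1, size=0
write(88): buf=[_ 88 _ _ _], head=1, tail=2, size=1
write(72): buf=[_ 88 72 _ _], head=1, tail=3, size=2
read(): buf=[_ _ 72 _ _], head=2, tail=3, size=1
write(88): buf=[_ _ 72 88 _], head=2, tail=4, size=2

Answer: _ _ 72 88 _
2
4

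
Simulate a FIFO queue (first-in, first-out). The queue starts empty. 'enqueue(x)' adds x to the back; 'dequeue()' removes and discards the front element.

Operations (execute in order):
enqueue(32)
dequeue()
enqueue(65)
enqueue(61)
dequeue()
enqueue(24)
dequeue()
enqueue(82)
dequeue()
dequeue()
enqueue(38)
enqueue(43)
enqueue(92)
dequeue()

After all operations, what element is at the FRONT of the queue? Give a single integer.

enqueue(32): queue = [32]
dequeue(): queue = []
enqueue(65): queue = [65]
enqueue(61): queue = [65, 61]
dequeue(): queue = [61]
enqueue(24): queue = [61, 24]
dequeue(): queue = [24]
enqueue(82): queue = [24, 82]
dequeue(): queue = [82]
dequeue(): queue = []
enqueue(38): queue = [38]
enqueue(43): queue = [38, 43]
enqueue(92): queue = [38, 43, 92]
dequeue(): queue = [43, 92]

Answer: 43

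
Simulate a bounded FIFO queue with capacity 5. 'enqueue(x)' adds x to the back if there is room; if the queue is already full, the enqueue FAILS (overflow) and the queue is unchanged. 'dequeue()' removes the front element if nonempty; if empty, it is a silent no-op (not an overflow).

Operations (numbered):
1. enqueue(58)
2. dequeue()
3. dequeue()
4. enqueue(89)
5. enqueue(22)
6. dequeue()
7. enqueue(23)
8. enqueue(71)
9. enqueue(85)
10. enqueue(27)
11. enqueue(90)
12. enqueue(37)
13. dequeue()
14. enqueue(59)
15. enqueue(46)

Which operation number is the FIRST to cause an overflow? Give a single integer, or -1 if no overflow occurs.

Answer: 11

Derivation:
1. enqueue(58): size=1
2. dequeue(): size=0
3. dequeue(): empty, no-op, size=0
4. enqueue(89): size=1
5. enqueue(22): size=2
6. dequeue(): size=1
7. enqueue(23): size=2
8. enqueue(71): size=3
9. enqueue(85): size=4
10. enqueue(27): size=5
11. enqueue(90): size=5=cap → OVERFLOW (fail)
12. enqueue(37): size=5=cap → OVERFLOW (fail)
13. dequeue(): size=4
14. enqueue(59): size=5
15. enqueue(46): size=5=cap → OVERFLOW (fail)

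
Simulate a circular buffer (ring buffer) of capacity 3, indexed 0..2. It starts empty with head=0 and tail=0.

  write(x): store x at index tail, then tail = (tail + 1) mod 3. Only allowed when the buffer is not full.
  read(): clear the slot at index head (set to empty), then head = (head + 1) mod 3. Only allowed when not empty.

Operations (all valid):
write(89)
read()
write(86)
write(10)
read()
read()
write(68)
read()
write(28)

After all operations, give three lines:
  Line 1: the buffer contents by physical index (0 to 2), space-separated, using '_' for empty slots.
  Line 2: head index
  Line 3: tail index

Answer: _ 28 _
1
2

Derivation:
write(89): buf=[89 _ _], head=0, tail=1, size=1
read(): buf=[_ _ _], head=1, tail=1, size=0
write(86): buf=[_ 86 _], head=1, tail=2, size=1
write(10): buf=[_ 86 10], head=1, tail=0, size=2
read(): buf=[_ _ 10], head=2, tail=0, size=1
read(): buf=[_ _ _], head=0, tail=0, size=0
write(68): buf=[68 _ _], head=0, tail=1, size=1
read(): buf=[_ _ _], head=1, tail=1, size=0
write(28): buf=[_ 28 _], head=1, tail=2, size=1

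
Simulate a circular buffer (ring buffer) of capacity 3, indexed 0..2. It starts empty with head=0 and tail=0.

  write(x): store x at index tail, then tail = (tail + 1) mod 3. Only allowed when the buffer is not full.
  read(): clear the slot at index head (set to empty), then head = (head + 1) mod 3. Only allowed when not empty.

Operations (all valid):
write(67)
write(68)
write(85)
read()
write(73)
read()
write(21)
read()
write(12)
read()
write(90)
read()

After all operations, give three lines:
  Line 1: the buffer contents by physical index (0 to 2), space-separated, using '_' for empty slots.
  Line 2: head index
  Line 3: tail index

write(67): buf=[67 _ _], head=0, tail=1, size=1
write(68): buf=[67 68 _], head=0, tail=2, size=2
write(85): buf=[67 68 85], head=0, tail=0, size=3
read(): buf=[_ 68 85], head=1, tail=0, size=2
write(73): buf=[73 68 85], head=1, tail=1, size=3
read(): buf=[73 _ 85], head=2, tail=1, size=2
write(21): buf=[73 21 85], head=2, tail=2, size=3
read(): buf=[73 21 _], head=0, tail=2, size=2
write(12): buf=[73 21 12], head=0, tail=0, size=3
read(): buf=[_ 21 12], head=1, tail=0, size=2
write(90): buf=[90 21 12], head=1, tail=1, size=3
read(): buf=[90 _ 12], head=2, tail=1, size=2

Answer: 90 _ 12
2
1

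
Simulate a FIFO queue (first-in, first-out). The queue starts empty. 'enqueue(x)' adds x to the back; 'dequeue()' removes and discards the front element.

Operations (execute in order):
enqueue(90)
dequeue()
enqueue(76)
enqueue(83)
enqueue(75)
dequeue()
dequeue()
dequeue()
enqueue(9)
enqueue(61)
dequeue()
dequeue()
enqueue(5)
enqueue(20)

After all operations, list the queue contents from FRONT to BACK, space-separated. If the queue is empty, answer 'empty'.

Answer: 5 20

Derivation:
enqueue(90): [90]
dequeue(): []
enqueue(76): [76]
enqueue(83): [76, 83]
enqueue(75): [76, 83, 75]
dequeue(): [83, 75]
dequeue(): [75]
dequeue(): []
enqueue(9): [9]
enqueue(61): [9, 61]
dequeue(): [61]
dequeue(): []
enqueue(5): [5]
enqueue(20): [5, 20]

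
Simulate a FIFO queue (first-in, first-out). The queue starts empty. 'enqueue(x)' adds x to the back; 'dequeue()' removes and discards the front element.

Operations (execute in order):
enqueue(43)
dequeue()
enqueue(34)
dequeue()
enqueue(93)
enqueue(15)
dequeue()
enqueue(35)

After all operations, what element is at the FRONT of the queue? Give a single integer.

Answer: 15

Derivation:
enqueue(43): queue = [43]
dequeue(): queue = []
enqueue(34): queue = [34]
dequeue(): queue = []
enqueue(93): queue = [93]
enqueue(15): queue = [93, 15]
dequeue(): queue = [15]
enqueue(35): queue = [15, 35]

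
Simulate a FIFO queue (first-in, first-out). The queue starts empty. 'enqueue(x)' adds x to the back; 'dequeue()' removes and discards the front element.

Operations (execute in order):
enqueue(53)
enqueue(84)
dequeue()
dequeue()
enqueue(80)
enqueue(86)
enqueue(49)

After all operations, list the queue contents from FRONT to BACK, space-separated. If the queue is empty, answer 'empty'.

Answer: 80 86 49

Derivation:
enqueue(53): [53]
enqueue(84): [53, 84]
dequeue(): [84]
dequeue(): []
enqueue(80): [80]
enqueue(86): [80, 86]
enqueue(49): [80, 86, 49]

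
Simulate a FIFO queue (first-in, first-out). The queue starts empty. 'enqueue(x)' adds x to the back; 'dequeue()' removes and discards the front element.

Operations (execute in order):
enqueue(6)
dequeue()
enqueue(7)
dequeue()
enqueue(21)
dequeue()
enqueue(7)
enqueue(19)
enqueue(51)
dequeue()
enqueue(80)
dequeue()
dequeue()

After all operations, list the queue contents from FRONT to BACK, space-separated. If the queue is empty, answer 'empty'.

Answer: 80

Derivation:
enqueue(6): [6]
dequeue(): []
enqueue(7): [7]
dequeue(): []
enqueue(21): [21]
dequeue(): []
enqueue(7): [7]
enqueue(19): [7, 19]
enqueue(51): [7, 19, 51]
dequeue(): [19, 51]
enqueue(80): [19, 51, 80]
dequeue(): [51, 80]
dequeue(): [80]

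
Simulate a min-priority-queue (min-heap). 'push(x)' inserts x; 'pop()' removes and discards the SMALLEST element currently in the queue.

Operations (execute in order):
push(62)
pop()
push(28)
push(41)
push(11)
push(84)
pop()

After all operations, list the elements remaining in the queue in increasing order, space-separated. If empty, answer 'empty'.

Answer: 28 41 84

Derivation:
push(62): heap contents = [62]
pop() → 62: heap contents = []
push(28): heap contents = [28]
push(41): heap contents = [28, 41]
push(11): heap contents = [11, 28, 41]
push(84): heap contents = [11, 28, 41, 84]
pop() → 11: heap contents = [28, 41, 84]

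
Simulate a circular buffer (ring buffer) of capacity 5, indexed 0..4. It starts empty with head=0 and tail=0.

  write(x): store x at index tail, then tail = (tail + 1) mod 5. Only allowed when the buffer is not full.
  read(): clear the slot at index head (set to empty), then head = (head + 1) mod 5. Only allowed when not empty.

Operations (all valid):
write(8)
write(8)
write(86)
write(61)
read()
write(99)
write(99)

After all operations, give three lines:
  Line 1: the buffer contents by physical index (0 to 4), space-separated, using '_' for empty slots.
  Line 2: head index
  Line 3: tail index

write(8): buf=[8 _ _ _ _], head=0, tail=1, size=1
write(8): buf=[8 8 _ _ _], head=0, tail=2, size=2
write(86): buf=[8 8 86 _ _], head=0, tail=3, size=3
write(61): buf=[8 8 86 61 _], head=0, tail=4, size=4
read(): buf=[_ 8 86 61 _], head=1, tail=4, size=3
write(99): buf=[_ 8 86 61 99], head=1, tail=0, size=4
write(99): buf=[99 8 86 61 99], head=1, tail=1, size=5

Answer: 99 8 86 61 99
1
1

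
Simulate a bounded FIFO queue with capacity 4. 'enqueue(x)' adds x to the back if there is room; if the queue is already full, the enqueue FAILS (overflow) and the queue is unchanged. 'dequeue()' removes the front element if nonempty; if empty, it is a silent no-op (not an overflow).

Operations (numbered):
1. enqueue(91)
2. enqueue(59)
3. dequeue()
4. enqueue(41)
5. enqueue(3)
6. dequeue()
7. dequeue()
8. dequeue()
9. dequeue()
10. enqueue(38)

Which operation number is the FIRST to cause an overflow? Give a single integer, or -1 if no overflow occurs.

1. enqueue(91): size=1
2. enqueue(59): size=2
3. dequeue(): size=1
4. enqueue(41): size=2
5. enqueue(3): size=3
6. dequeue(): size=2
7. dequeue(): size=1
8. dequeue(): size=0
9. dequeue(): empty, no-op, size=0
10. enqueue(38): size=1

Answer: -1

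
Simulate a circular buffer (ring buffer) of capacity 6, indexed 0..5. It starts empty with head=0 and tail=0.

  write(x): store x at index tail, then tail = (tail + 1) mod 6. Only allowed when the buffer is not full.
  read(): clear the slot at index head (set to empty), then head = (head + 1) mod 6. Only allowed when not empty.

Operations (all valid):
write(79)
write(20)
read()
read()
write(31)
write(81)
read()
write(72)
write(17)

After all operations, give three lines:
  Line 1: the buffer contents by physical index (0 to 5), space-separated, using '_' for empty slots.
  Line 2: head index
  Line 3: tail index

Answer: _ _ _ 81 72 17
3
0

Derivation:
write(79): buf=[79 _ _ _ _ _], head=0, tail=1, size=1
write(20): buf=[79 20 _ _ _ _], head=0, tail=2, size=2
read(): buf=[_ 20 _ _ _ _], head=1, tail=2, size=1
read(): buf=[_ _ _ _ _ _], head=2, tail=2, size=0
write(31): buf=[_ _ 31 _ _ _], head=2, tail=3, size=1
write(81): buf=[_ _ 31 81 _ _], head=2, tail=4, size=2
read(): buf=[_ _ _ 81 _ _], head=3, tail=4, size=1
write(72): buf=[_ _ _ 81 72 _], head=3, tail=5, size=2
write(17): buf=[_ _ _ 81 72 17], head=3, tail=0, size=3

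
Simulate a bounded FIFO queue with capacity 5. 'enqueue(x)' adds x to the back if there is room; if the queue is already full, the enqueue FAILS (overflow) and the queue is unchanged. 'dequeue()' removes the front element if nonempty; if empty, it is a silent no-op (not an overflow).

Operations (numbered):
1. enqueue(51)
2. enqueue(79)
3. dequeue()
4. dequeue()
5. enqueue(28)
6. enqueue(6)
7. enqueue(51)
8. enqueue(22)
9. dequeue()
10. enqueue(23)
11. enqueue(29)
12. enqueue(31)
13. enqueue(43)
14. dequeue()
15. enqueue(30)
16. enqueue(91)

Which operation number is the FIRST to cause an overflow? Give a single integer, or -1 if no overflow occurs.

Answer: 12

Derivation:
1. enqueue(51): size=1
2. enqueue(79): size=2
3. dequeue(): size=1
4. dequeue(): size=0
5. enqueue(28): size=1
6. enqueue(6): size=2
7. enqueue(51): size=3
8. enqueue(22): size=4
9. dequeue(): size=3
10. enqueue(23): size=4
11. enqueue(29): size=5
12. enqueue(31): size=5=cap → OVERFLOW (fail)
13. enqueue(43): size=5=cap → OVERFLOW (fail)
14. dequeue(): size=4
15. enqueue(30): size=5
16. enqueue(91): size=5=cap → OVERFLOW (fail)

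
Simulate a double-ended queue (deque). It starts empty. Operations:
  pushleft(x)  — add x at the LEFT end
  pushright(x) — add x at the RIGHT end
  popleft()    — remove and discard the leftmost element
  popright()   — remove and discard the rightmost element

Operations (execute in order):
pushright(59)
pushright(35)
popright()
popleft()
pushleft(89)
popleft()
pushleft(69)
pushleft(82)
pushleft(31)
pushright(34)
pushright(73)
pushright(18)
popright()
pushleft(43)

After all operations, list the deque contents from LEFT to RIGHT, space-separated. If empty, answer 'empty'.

Answer: 43 31 82 69 34 73

Derivation:
pushright(59): [59]
pushright(35): [59, 35]
popright(): [59]
popleft(): []
pushleft(89): [89]
popleft(): []
pushleft(69): [69]
pushleft(82): [82, 69]
pushleft(31): [31, 82, 69]
pushright(34): [31, 82, 69, 34]
pushright(73): [31, 82, 69, 34, 73]
pushright(18): [31, 82, 69, 34, 73, 18]
popright(): [31, 82, 69, 34, 73]
pushleft(43): [43, 31, 82, 69, 34, 73]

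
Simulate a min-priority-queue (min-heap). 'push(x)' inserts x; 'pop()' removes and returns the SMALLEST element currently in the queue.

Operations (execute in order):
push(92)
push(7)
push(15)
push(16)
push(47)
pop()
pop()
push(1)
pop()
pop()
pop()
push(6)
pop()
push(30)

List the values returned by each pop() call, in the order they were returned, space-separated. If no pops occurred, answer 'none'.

Answer: 7 15 1 16 47 6

Derivation:
push(92): heap contents = [92]
push(7): heap contents = [7, 92]
push(15): heap contents = [7, 15, 92]
push(16): heap contents = [7, 15, 16, 92]
push(47): heap contents = [7, 15, 16, 47, 92]
pop() → 7: heap contents = [15, 16, 47, 92]
pop() → 15: heap contents = [16, 47, 92]
push(1): heap contents = [1, 16, 47, 92]
pop() → 1: heap contents = [16, 47, 92]
pop() → 16: heap contents = [47, 92]
pop() → 47: heap contents = [92]
push(6): heap contents = [6, 92]
pop() → 6: heap contents = [92]
push(30): heap contents = [30, 92]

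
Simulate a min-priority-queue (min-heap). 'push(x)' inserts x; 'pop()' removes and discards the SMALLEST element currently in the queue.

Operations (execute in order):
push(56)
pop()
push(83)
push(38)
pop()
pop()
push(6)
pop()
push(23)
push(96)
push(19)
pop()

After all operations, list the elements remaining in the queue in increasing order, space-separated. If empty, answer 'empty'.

Answer: 23 96

Derivation:
push(56): heap contents = [56]
pop() → 56: heap contents = []
push(83): heap contents = [83]
push(38): heap contents = [38, 83]
pop() → 38: heap contents = [83]
pop() → 83: heap contents = []
push(6): heap contents = [6]
pop() → 6: heap contents = []
push(23): heap contents = [23]
push(96): heap contents = [23, 96]
push(19): heap contents = [19, 23, 96]
pop() → 19: heap contents = [23, 96]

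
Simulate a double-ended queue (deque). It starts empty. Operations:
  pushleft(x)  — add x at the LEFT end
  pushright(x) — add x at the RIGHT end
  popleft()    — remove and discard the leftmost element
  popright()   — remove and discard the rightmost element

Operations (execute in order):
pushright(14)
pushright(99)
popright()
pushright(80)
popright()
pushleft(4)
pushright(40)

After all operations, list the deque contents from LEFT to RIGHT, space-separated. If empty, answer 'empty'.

pushright(14): [14]
pushright(99): [14, 99]
popright(): [14]
pushright(80): [14, 80]
popright(): [14]
pushleft(4): [4, 14]
pushright(40): [4, 14, 40]

Answer: 4 14 40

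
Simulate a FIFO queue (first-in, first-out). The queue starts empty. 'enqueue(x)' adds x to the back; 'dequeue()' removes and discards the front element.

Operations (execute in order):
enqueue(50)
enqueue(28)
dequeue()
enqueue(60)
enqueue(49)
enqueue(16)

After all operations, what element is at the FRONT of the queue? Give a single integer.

Answer: 28

Derivation:
enqueue(50): queue = [50]
enqueue(28): queue = [50, 28]
dequeue(): queue = [28]
enqueue(60): queue = [28, 60]
enqueue(49): queue = [28, 60, 49]
enqueue(16): queue = [28, 60, 49, 16]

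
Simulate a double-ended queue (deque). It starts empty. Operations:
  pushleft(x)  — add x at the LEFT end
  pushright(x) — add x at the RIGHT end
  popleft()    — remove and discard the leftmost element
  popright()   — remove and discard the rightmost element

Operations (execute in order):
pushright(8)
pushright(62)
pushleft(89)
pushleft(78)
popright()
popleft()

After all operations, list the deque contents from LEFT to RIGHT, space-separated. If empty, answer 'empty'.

Answer: 89 8

Derivation:
pushright(8): [8]
pushright(62): [8, 62]
pushleft(89): [89, 8, 62]
pushleft(78): [78, 89, 8, 62]
popright(): [78, 89, 8]
popleft(): [89, 8]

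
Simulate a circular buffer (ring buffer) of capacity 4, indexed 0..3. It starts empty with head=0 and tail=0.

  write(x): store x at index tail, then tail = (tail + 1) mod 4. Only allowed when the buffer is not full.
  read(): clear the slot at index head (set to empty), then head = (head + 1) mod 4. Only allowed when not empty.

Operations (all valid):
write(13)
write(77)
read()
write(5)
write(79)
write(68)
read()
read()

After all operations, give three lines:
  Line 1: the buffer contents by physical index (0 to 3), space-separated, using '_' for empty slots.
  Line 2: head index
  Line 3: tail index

Answer: 68 _ _ 79
3
1

Derivation:
write(13): buf=[13 _ _ _], head=0, tail=1, size=1
write(77): buf=[13 77 _ _], head=0, tail=2, size=2
read(): buf=[_ 77 _ _], head=1, tail=2, size=1
write(5): buf=[_ 77 5 _], head=1, tail=3, size=2
write(79): buf=[_ 77 5 79], head=1, tail=0, size=3
write(68): buf=[68 77 5 79], head=1, tail=1, size=4
read(): buf=[68 _ 5 79], head=2, tail=1, size=3
read(): buf=[68 _ _ 79], head=3, tail=1, size=2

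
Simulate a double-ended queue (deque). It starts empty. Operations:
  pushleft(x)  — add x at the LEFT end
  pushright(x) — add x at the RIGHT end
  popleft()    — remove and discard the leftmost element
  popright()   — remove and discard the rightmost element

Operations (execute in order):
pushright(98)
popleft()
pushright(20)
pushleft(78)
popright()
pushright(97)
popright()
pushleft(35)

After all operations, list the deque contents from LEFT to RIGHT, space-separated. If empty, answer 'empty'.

pushright(98): [98]
popleft(): []
pushright(20): [20]
pushleft(78): [78, 20]
popright(): [78]
pushright(97): [78, 97]
popright(): [78]
pushleft(35): [35, 78]

Answer: 35 78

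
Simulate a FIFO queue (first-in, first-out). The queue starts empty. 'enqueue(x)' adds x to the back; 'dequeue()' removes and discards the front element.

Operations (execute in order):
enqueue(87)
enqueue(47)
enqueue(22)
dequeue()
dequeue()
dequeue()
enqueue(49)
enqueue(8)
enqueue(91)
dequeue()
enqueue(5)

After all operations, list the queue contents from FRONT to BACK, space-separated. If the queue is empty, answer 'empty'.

enqueue(87): [87]
enqueue(47): [87, 47]
enqueue(22): [87, 47, 22]
dequeue(): [47, 22]
dequeue(): [22]
dequeue(): []
enqueue(49): [49]
enqueue(8): [49, 8]
enqueue(91): [49, 8, 91]
dequeue(): [8, 91]
enqueue(5): [8, 91, 5]

Answer: 8 91 5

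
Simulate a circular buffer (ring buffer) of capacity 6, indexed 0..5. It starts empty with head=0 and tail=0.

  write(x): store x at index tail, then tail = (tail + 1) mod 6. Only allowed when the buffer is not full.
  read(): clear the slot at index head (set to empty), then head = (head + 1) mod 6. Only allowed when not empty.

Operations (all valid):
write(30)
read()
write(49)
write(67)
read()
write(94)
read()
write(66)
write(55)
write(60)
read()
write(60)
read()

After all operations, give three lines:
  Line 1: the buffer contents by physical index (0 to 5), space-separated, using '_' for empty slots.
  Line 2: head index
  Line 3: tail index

write(30): buf=[30 _ _ _ _ _], head=0, tail=1, size=1
read(): buf=[_ _ _ _ _ _], head=1, tail=1, size=0
write(49): buf=[_ 49 _ _ _ _], head=1, tail=2, size=1
write(67): buf=[_ 49 67 _ _ _], head=1, tail=3, size=2
read(): buf=[_ _ 67 _ _ _], head=2, tail=3, size=1
write(94): buf=[_ _ 67 94 _ _], head=2, tail=4, size=2
read(): buf=[_ _ _ 94 _ _], head=3, tail=4, size=1
write(66): buf=[_ _ _ 94 66 _], head=3, tail=5, size=2
write(55): buf=[_ _ _ 94 66 55], head=3, tail=0, size=3
write(60): buf=[60 _ _ 94 66 55], head=3, tail=1, size=4
read(): buf=[60 _ _ _ 66 55], head=4, tail=1, size=3
write(60): buf=[60 60 _ _ 66 55], head=4, tail=2, size=4
read(): buf=[60 60 _ _ _ 55], head=5, tail=2, size=3

Answer: 60 60 _ _ _ 55
5
2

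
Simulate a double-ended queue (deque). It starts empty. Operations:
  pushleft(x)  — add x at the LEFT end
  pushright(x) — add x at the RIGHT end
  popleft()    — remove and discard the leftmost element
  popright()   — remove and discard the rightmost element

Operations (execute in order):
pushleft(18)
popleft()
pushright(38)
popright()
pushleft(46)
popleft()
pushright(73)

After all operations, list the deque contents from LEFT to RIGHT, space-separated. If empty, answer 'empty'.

pushleft(18): [18]
popleft(): []
pushright(38): [38]
popright(): []
pushleft(46): [46]
popleft(): []
pushright(73): [73]

Answer: 73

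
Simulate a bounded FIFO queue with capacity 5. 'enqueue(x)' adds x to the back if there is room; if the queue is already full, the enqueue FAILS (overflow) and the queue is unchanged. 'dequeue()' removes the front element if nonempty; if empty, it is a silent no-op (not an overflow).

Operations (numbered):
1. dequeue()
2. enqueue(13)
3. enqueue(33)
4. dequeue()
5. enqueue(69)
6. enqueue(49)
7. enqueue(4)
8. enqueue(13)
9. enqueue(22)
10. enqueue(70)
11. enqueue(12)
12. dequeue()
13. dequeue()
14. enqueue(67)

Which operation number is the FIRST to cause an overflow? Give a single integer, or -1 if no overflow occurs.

Answer: 9

Derivation:
1. dequeue(): empty, no-op, size=0
2. enqueue(13): size=1
3. enqueue(33): size=2
4. dequeue(): size=1
5. enqueue(69): size=2
6. enqueue(49): size=3
7. enqueue(4): size=4
8. enqueue(13): size=5
9. enqueue(22): size=5=cap → OVERFLOW (fail)
10. enqueue(70): size=5=cap → OVERFLOW (fail)
11. enqueue(12): size=5=cap → OVERFLOW (fail)
12. dequeue(): size=4
13. dequeue(): size=3
14. enqueue(67): size=4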